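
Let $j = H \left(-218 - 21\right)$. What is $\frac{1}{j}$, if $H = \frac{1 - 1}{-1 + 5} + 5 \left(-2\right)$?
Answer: $\frac{1}{2390} \approx 0.00041841$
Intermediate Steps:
$H = -10$ ($H = \frac{0}{4} - 10 = 0 \cdot \frac{1}{4} - 10 = 0 - 10 = -10$)
$j = 2390$ ($j = - 10 \left(-218 - 21\right) = \left(-10\right) \left(-239\right) = 2390$)
$\frac{1}{j} = \frac{1}{2390}$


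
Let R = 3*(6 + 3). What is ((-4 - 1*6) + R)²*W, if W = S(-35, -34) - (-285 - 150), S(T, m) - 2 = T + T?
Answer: 106063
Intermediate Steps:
S(T, m) = 2 + 2*T (S(T, m) = 2 + (T + T) = 2 + 2*T)
R = 27 (R = 3*9 = 27)
W = 367 (W = (2 + 2*(-35)) - (-285 - 150) = (2 - 70) - 1*(-435) = -68 + 435 = 367)
((-4 - 1*6) + R)²*W = ((-4 - 1*6) + 27)²*367 = ((-4 - 6) + 27)²*367 = (-10 + 27)²*367 = 17²*367 = 289*367 = 106063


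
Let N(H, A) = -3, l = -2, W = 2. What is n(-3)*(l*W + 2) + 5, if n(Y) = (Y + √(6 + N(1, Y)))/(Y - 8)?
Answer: 49/11 + 2*√3/11 ≈ 4.7695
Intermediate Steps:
n(Y) = (Y + √3)/(-8 + Y) (n(Y) = (Y + √(6 - 3))/(Y - 8) = (Y + √3)/(-8 + Y))
n(-3)*(l*W + 2) + 5 = ((-3 + √3)/(-8 - 3))*(-2*2 + 2) + 5 = ((-3 + √3)/(-11))*(-4 + 2) + 5 = -(-3 + √3)/11*(-2) + 5 = (3/11 - √3/11)*(-2) + 5 = (-6/11 + 2*√3/11) + 5 = 49/11 + 2*√3/11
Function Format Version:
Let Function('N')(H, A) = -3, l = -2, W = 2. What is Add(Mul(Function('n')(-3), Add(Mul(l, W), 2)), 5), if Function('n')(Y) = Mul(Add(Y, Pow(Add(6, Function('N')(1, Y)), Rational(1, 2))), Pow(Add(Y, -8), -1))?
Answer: Add(Rational(49, 11), Mul(Rational(2, 11), Pow(3, Rational(1, 2)))) ≈ 4.7695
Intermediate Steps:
Function('n')(Y) = Mul(Pow(Add(-8, Y), -1), Add(Y, Pow(3, Rational(1, 2)))) (Function('n')(Y) = Mul(Add(Y, Pow(Add(6, -3), Rational(1, 2))), Pow(Add(Y, -8), -1)) = Mul(Add(Y, Pow(3, Rational(1, 2))), Pow(Add(-8, Y), -1)) = Mul(Pow(Add(-8, Y), -1), Add(Y, Pow(3, Rational(1, 2)))))
Add(Mul(Function('n')(-3), Add(Mul(l, W), 2)), 5) = Add(Mul(Mul(Pow(Add(-8, -3), -1), Add(-3, Pow(3, Rational(1, 2)))), Add(Mul(-2, 2), 2)), 5) = Add(Mul(Mul(Pow(-11, -1), Add(-3, Pow(3, Rational(1, 2)))), Add(-4, 2)), 5) = Add(Mul(Mul(Rational(-1, 11), Add(-3, Pow(3, Rational(1, 2)))), -2), 5) = Add(Mul(Add(Rational(3, 11), Mul(Rational(-1, 11), Pow(3, Rational(1, 2)))), -2), 5) = Add(Add(Rational(-6, 11), Mul(Rational(2, 11), Pow(3, Rational(1, 2)))), 5) = Add(Rational(49, 11), Mul(Rational(2, 11), Pow(3, Rational(1, 2))))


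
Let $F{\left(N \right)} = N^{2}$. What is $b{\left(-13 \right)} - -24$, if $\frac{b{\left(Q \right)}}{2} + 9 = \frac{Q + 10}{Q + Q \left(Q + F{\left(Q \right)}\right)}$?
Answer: $\frac{12252}{2041} \approx 6.0029$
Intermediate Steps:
$b{\left(Q \right)} = -18 + \frac{2 \left(10 + Q\right)}{Q + Q \left(Q + Q^{2}\right)}$ ($b{\left(Q \right)} = -18 + 2 \frac{Q + 10}{Q + Q \left(Q + Q^{2}\right)} = -18 + 2 \frac{10 + Q}{Q + Q \left(Q + Q^{2}\right)} = -18 + \frac{2 \left(10 + Q\right)}{Q + Q \left(Q + Q^{2}\right)}$)
$b{\left(-13 \right)} - -24 = \frac{2 \left(10 - 9 \left(-13\right)^{2} - 9 \left(-13\right)^{3} - -104\right)}{\left(-13\right) \left(1 - 13 + \left(-13\right)^{2}\right)} - -24 = 2 \left(- \frac{1}{13}\right) \frac{1}{1 - 13 + 169} \left(10 - 1521 - -19773 + 104\right) + 24 = 2 \left(- \frac{1}{13}\right) \frac{1}{157} \left(10 - 1521 + 19773 + 104\right) + 24 = 2 \left(- \frac{1}{13}\right) \frac{1}{157} \cdot 18366 + 24 = - \frac{36732}{2041} + 24 = \frac{12252}{2041}$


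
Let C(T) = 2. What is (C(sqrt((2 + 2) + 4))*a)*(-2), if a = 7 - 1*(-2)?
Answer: -36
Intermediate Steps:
a = 9 (a = 7 + 2 = 9)
(C(sqrt((2 + 2) + 4))*a)*(-2) = (2*9)*(-2) = 18*(-2) = -36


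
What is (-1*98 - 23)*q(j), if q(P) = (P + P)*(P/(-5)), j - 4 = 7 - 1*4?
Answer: 11858/5 ≈ 2371.6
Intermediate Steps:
j = 7 (j = 4 + (7 - 1*4) = 4 + (7 - 4) = 4 + 3 = 7)
q(P) = -2*P²/5 (q(P) = (2*P)*(P*(-⅕)) = (2*P)*(-P/5) = -2*P²/5)
(-1*98 - 23)*q(j) = (-1*98 - 23)*(-⅖*7²) = (-98 - 23)*(-⅖*49) = -121*(-98/5) = 11858/5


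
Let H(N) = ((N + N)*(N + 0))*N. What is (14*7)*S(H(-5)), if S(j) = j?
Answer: -24500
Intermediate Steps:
H(N) = 2*N³ (H(N) = ((2*N)*N)*N = (2*N²)*N = 2*N³)
(14*7)*S(H(-5)) = (14*7)*(2*(-5)³) = 98*(2*(-125)) = 98*(-250) = -24500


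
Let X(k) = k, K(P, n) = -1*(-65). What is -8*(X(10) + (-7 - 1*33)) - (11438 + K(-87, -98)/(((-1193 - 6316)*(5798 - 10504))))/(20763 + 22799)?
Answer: 28387969764031/118412754996 ≈ 239.74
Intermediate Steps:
K(P, n) = 65
-8*(X(10) + (-7 - 1*33)) - (11438 + K(-87, -98)/(((-1193 - 6316)*(5798 - 10504))))/(20763 + 22799) = -8*(10 + (-7 - 1*33)) - (11438 + 65/(((-1193 - 6316)*(5798 - 10504))))/(20763 + 22799) = -8*(10 + (-7 - 33)) - (11438 + 65/((-7509*(-4706))))/43562 = -8*(10 - 40) - (11438 + 65/35337354)/43562 = -8*(-30) - (11438 + 65*(1/35337354))/43562 = 240 - (11438 + 5/2718258)/43562 = 240 - 31091435009/(2718258*43562) = 240 - 1*31091435009/118412754996 = 240 - 31091435009/118412754996 = 28387969764031/118412754996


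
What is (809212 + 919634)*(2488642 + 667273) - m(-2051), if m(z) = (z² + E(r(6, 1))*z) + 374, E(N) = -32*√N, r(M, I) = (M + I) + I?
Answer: 5456086817115 - 131264*√2 ≈ 5.4561e+12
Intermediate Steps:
r(M, I) = M + 2*I (r(M, I) = (I + M) + I = M + 2*I)
m(z) = 374 + z² - 64*z*√2 (m(z) = (z² + (-32*√(6 + 2*1))*z) + 374 = (z² + (-32*√(6 + 2))*z) + 374 = (z² + (-64*√2)*z) + 374 = (z² - 64*z*√2) + 374 = 374 + z² - 64*z*√2)
(809212 + 919634)*(2488642 + 667273) - m(-2051) = (809212 + 919634)*(2488642 + 667273) - (374 + (-2051)² - 64*(-2051)*√2) = 1728846*3155915 - (374 + 4206601 + 131264*√2) = 5456091024090 - (4206975 + 131264*√2) = 5456091024090 + (-4206975 - 131264*√2) = 5456086817115 - 131264*√2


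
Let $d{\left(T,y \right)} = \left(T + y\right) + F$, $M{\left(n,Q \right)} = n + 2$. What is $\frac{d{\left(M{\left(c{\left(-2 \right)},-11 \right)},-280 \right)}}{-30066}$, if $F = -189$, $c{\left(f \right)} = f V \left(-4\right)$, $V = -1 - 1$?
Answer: $\frac{161}{10022} \approx 0.016065$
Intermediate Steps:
$V = -2$
$c{\left(f \right)} = 8 f$ ($c{\left(f \right)} = f \left(-2\right) \left(-4\right) = - 2 f \left(-4\right) = 8 f$)
$M{\left(n,Q \right)} = 2 + n$
$d{\left(T,y \right)} = -189 + T + y$ ($d{\left(T,y \right)} = \left(T + y\right) - 189 = -189 + T + y$)
$\frac{d{\left(M{\left(c{\left(-2 \right)},-11 \right)},-280 \right)}}{-30066} = \frac{-189 + \left(2 + 8 \left(-2\right)\right) - 280}{-30066} = \left(-189 + \left(2 - 16\right) - 280\right) \left(- \frac{1}{30066}\right) = \left(-189 - 14 - 280\right) \left(- \frac{1}{30066}\right) = \left(-483\right) \left(- \frac{1}{30066}\right) = \frac{161}{10022}$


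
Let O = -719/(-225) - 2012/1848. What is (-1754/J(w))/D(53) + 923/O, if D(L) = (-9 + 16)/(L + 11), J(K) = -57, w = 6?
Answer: 20955598306/29127399 ≈ 719.45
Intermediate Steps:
O = 73001/34650 (O = -719*(-1/225) - 2012*1/1848 = 719/225 - 503/462 = 73001/34650 ≈ 2.1068)
D(L) = 7/(11 + L)
(-1754/J(w))/D(53) + 923/O = (-1754/(-57))/((7/(11 + 53))) + 923/(73001/34650) = (-1754*(-1/57))/((7/64)) + 923*(34650/73001) = 1754/(57*((7*(1/64)))) + 31981950/73001 = 1754/(57*(7/64)) + 31981950/73001 = (1754/57)*(64/7) + 31981950/73001 = 112256/399 + 31981950/73001 = 20955598306/29127399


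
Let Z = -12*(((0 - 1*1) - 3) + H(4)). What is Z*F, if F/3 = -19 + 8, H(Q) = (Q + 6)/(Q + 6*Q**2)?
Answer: -7722/5 ≈ -1544.4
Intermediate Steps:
H(Q) = (6 + Q)/(Q + 6*Q**2)
F = -33 (F = 3*(-19 + 8) = 3*(-11) = -33)
Z = 234/5 (Z = -12*(((0 - 1*1) - 3) + (6 + 4)/(4*(1 + 6*4))) = -12*(((0 - 1) - 3) + (1/4)*10/(1 + 24)) = -12*((-1 - 3) + (1/4)*10/25) = -12*(-4 + (1/4)*(1/25)*10) = -12*(-4 + 1/10) = -12*(-39/10) = 234/5 ≈ 46.800)
Z*F = (234/5)*(-33) = -7722/5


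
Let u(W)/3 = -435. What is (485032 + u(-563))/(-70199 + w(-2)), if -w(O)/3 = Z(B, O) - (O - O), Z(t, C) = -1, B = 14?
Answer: -483727/70196 ≈ -6.8911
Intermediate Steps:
w(O) = 3 (w(O) = -3*(-1 - (O - O)) = -3*(-1 - 1*0) = -3*(-1 + 0) = -3*(-1) = 3)
u(W) = -1305 (u(W) = 3*(-435) = -1305)
(485032 + u(-563))/(-70199 + w(-2)) = (485032 - 1305)/(-70199 + 3) = 483727/(-70196) = 483727*(-1/70196) = -483727/70196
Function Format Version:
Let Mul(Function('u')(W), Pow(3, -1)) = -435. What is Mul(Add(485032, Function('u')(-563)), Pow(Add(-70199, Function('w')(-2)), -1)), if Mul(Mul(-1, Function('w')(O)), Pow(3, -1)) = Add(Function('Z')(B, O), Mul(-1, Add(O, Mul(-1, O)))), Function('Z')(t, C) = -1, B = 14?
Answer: Rational(-483727, 70196) ≈ -6.8911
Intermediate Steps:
Function('w')(O) = 3 (Function('w')(O) = Mul(-3, Add(-1, Mul(-1, Add(O, Mul(-1, O))))) = Mul(-3, Add(-1, Mul(-1, 0))) = Mul(-3, Add(-1, 0)) = Mul(-3, -1) = 3)
Function('u')(W) = -1305 (Function('u')(W) = Mul(3, -435) = -1305)
Mul(Add(485032, Function('u')(-563)), Pow(Add(-70199, Function('w')(-2)), -1)) = Mul(Add(485032, -1305), Pow(Add(-70199, 3), -1)) = Mul(483727, Pow(-70196, -1)) = Mul(483727, Rational(-1, 70196)) = Rational(-483727, 70196)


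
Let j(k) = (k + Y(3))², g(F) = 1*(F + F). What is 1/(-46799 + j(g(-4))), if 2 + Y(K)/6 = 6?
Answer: -1/46543 ≈ -2.1485e-5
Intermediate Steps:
Y(K) = 24 (Y(K) = -12 + 6*6 = -12 + 36 = 24)
g(F) = 2*F (g(F) = 1*(2*F) = 2*F)
j(k) = (24 + k)² (j(k) = (k + 24)² = (24 + k)²)
1/(-46799 + j(g(-4))) = 1/(-46799 + (24 + 2*(-4))²) = 1/(-46799 + (24 - 8)²) = 1/(-46799 + 16²) = 1/(-46799 + 256) = 1/(-46543) = -1/46543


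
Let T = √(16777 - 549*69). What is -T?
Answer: -4*I*√1319 ≈ -145.27*I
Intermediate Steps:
T = 4*I*√1319 (T = √(16777 - 37881) = √(-21104) = 4*I*√1319 ≈ 145.27*I)
-T = -4*I*√1319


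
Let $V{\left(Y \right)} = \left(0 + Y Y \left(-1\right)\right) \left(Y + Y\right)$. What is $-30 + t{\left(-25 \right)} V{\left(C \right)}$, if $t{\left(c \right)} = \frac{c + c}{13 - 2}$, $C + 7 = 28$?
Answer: $\frac{925770}{11} \approx 84161.0$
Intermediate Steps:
$C = 21$ ($C = -7 + 28 = 21$)
$t{\left(c \right)} = \frac{2 c}{11}$
$V{\left(Y \right)} = - 2 Y^{3}$ ($V{\left(Y \right)} = \left(0 + Y^{2} \left(-1\right)\right) 2 Y = \left(0 - Y^{2}\right) 2 Y = - Y^{2} \cdot 2 Y = - 2 Y^{3}$)
$-30 + t{\left(-25 \right)} V{\left(C \right)} = -30 + \frac{2}{11} \left(-25\right) \left(- 2 \cdot 21^{3}\right) = -30 - \frac{50 \left(\left(-2\right) 9261\right)}{11} = -30 - - \frac{926100}{11} = -30 + \frac{926100}{11} = \frac{925770}{11}$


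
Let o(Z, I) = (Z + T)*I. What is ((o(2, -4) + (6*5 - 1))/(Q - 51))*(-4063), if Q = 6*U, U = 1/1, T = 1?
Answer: 69071/45 ≈ 1534.9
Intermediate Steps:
U = 1
Q = 6 (Q = 6*1 = 6)
o(Z, I) = I*(1 + Z) (o(Z, I) = (Z + 1)*I = (1 + Z)*I = I*(1 + Z))
((o(2, -4) + (6*5 - 1))/(Q - 51))*(-4063) = ((-4*(1 + 2) + (6*5 - 1))/(6 - 51))*(-4063) = ((-4*3 + (30 - 1))/(-45))*(-4063) = ((-12 + 29)*(-1/45))*(-4063) = (17*(-1/45))*(-4063) = -17/45*(-4063) = 69071/45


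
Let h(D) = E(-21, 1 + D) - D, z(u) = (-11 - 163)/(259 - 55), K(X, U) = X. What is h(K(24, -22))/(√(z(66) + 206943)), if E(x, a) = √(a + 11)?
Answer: -18*√239225122/7036033 ≈ -0.039568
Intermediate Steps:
z(u) = -29/34 (z(u) = -174/204 = -174*1/204 = -29/34)
E(x, a) = √(11 + a)
h(D) = √(12 + D) - D (h(D) = √(11 + (1 + D)) - D = √(12 + D) - D)
h(K(24, -22))/(√(z(66) + 206943)) = (√(12 + 24) - 1*24)/(√(-29/34 + 206943)) = (√36 - 24)/(√(7036033/34)) = (6 - 24)/((√239225122/34)) = -18*√239225122/7036033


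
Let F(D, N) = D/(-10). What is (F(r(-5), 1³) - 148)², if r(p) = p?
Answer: 87025/4 ≈ 21756.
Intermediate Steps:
F(D, N) = -D/10 (F(D, N) = D*(-⅒) = -D/10)
(F(r(-5), 1³) - 148)² = (-⅒*(-5) - 148)² = (½ - 148)² = (-295/2)² = 87025/4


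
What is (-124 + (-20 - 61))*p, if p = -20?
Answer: 4100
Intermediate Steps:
(-124 + (-20 - 61))*p = (-124 + (-20 - 61))*(-20) = (-124 - 81)*(-20) = -205*(-20) = 4100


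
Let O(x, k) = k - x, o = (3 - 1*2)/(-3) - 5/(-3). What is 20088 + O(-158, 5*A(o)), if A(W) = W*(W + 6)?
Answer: 182654/9 ≈ 20295.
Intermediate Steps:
o = 4/3 (o = (3 - 2)*(-⅓) - 5*(-⅓) = 1*(-⅓) + 5/3 = -⅓ + 5/3 = 4/3 ≈ 1.3333)
A(W) = W*(6 + W)
20088 + O(-158, 5*A(o)) = 20088 + (5*(4*(6 + 4/3)/3) - 1*(-158)) = 20088 + (5*((4/3)*(22/3)) + 158) = 20088 + (5*(88/9) + 158) = 20088 + (440/9 + 158) = 20088 + 1862/9 = 182654/9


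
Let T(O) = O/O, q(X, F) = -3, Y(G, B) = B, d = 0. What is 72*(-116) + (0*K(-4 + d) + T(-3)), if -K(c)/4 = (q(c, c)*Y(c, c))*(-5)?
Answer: -8351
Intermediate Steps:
K(c) = -60*c (K(c) = -4*(-3*c)*(-5) = -60*c)
T(O) = 1
72*(-116) + (0*K(-4 + d) + T(-3)) = 72*(-116) + (0*(-60*(-4 + 0)) + 1) = -8352 + (0*(-60*(-4)) + 1) = -8352 + (0*240 + 1) = -8352 + (0 + 1) = -8352 + 1 = -8351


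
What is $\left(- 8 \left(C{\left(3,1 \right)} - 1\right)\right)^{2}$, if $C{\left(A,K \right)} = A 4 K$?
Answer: $7744$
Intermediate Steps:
$C{\left(A,K \right)} = 4 A K$
$\left(- 8 \left(C{\left(3,1 \right)} - 1\right)\right)^{2} = \left(- 8 \left(4 \cdot 3 \cdot 1 - 1\right)\right)^{2} = \left(- 8 \left(12 - 1\right)\right)^{2} = \left(\left(-8\right) 11\right)^{2} = \left(-88\right)^{2} = 7744$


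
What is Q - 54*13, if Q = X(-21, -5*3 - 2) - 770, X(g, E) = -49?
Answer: -1521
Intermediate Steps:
Q = -819 (Q = -49 - 770 = -819)
Q - 54*13 = -819 - 54*13 = -819 - 702 = -1521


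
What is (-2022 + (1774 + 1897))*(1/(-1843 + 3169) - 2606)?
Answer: -335188835/78 ≈ -4.2973e+6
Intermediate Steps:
(-2022 + (1774 + 1897))*(1/(-1843 + 3169) - 2606) = (-2022 + 3671)*(1/1326 - 2606) = 1649*(1/1326 - 2606) = 1649*(-3455555/1326) = -335188835/78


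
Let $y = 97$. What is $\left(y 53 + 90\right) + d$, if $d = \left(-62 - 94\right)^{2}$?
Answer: $29567$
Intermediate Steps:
$d = 24336$ ($d = \left(-156\right)^{2} = 24336$)
$\left(y 53 + 90\right) + d = \left(97 \cdot 53 + 90\right) + 24336 = \left(5141 + 90\right) + 24336 = 5231 + 24336 = 29567$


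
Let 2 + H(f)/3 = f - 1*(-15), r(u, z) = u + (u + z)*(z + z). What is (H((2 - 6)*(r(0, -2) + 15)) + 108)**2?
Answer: 16641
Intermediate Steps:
r(u, z) = u + 2*z*(u + z) (r(u, z) = u + (u + z)*(2*z) = u + 2*z*(u + z))
H(f) = 39 + 3*f (H(f) = -6 + 3*(f - 1*(-15)) = -6 + 3*(f + 15) = -6 + 3*(15 + f) = -6 + (45 + 3*f) = 39 + 3*f)
(H((2 - 6)*(r(0, -2) + 15)) + 108)**2 = ((39 + 3*((2 - 6)*((0 + 2*(-2)**2 + 2*0*(-2)) + 15))) + 108)**2 = ((39 + 3*(-4*((0 + 2*4 + 0) + 15))) + 108)**2 = ((39 + 3*(-4*((0 + 8 + 0) + 15))) + 108)**2 = ((39 + 3*(-4*(8 + 15))) + 108)**2 = ((39 + 3*(-4*23)) + 108)**2 = ((39 + 3*(-92)) + 108)**2 = ((39 - 276) + 108)**2 = (-237 + 108)**2 = (-129)**2 = 16641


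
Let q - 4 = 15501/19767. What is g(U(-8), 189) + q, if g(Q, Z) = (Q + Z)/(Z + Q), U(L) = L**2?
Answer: 38112/6589 ≈ 5.7842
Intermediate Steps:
g(Q, Z) = 1 (g(Q, Z) = (Q + Z)/(Q + Z) = 1)
q = 31523/6589 (q = 4 + 15501/19767 = 4 + 15501*(1/19767) = 4 + 5167/6589 = 31523/6589 ≈ 4.7842)
g(U(-8), 189) + q = 1 + 31523/6589 = 38112/6589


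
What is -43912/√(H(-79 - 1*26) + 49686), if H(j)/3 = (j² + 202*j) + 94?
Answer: -43912*√2157/6471 ≈ -315.16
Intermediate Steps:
H(j) = 282 + 3*j² + 606*j (H(j) = 3*((j² + 202*j) + 94) = 3*(94 + j² + 202*j) = 282 + 3*j² + 606*j)
-43912/√(H(-79 - 1*26) + 49686) = -43912/√((282 + 3*(-79 - 1*26)² + 606*(-79 - 1*26)) + 49686) = -43912/√((282 + 3*(-79 - 26)² + 606*(-79 - 26)) + 49686) = -43912/√((282 + 3*(-105)² + 606*(-105)) + 49686) = -43912/√((282 + 3*11025 - 63630) + 49686) = -43912/√((282 + 33075 - 63630) + 49686) = -43912/√(-30273 + 49686) = -43912*√2157/6471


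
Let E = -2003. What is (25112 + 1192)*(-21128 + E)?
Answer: -608437824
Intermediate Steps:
(25112 + 1192)*(-21128 + E) = (25112 + 1192)*(-21128 - 2003) = 26304*(-23131) = -608437824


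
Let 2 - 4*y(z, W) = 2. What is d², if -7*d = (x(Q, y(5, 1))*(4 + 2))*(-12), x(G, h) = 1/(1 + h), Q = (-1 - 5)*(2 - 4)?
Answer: 5184/49 ≈ 105.80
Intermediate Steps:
y(z, W) = 0 (y(z, W) = ½ - ¼*2 = ½ - ½ = 0)
Q = 12 (Q = -6*(-2) = 12)
d = 72/7 (d = -(4 + 2)/(1 + 0)*(-12)/7 = -6/1*(-12)/7 = -1*6*(-12)/7 = -6*(-12)/7 = -⅐*(-72) = 72/7 ≈ 10.286)
d² = (72/7)² = 5184/49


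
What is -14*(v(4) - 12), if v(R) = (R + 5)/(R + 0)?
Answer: 273/2 ≈ 136.50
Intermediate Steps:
v(R) = (5 + R)/R
-14*(v(4) - 12) = -14*((5 + 4)/4 - 12) = -14*((¼)*9 - 12) = -14*(9/4 - 12) = -14*(-39/4) = 273/2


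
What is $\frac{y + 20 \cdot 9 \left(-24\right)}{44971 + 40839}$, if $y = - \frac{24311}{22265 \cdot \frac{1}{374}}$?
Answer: $- \frac{52638557}{955279825} \approx -0.055103$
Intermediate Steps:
$y = - \frac{9092314}{22265}$ ($y = - \frac{24311}{22265 \cdot \frac{1}{374}} = - \frac{24311}{\frac{22265}{374}} = \left(-24311\right) \frac{374}{22265} = - \frac{9092314}{22265} \approx -408.37$)
$\frac{y + 20 \cdot 9 \left(-24\right)}{44971 + 40839} = \frac{- \frac{9092314}{22265} + 20 \cdot 9 \left(-24\right)}{44971 + 40839} = \frac{- \frac{9092314}{22265} + 180 \left(-24\right)}{85810} = \left(- \frac{9092314}{22265} - 4320\right) \frac{1}{85810} = \left(- \frac{105277114}{22265}\right) \frac{1}{85810} = - \frac{52638557}{955279825}$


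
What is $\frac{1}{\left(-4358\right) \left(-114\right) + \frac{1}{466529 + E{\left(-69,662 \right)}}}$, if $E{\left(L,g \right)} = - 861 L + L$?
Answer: $\frac{525869}{261258029629} \approx 2.0128 \cdot 10^{-6}$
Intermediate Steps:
$E{\left(L,g \right)} = - 860 L$
$\frac{1}{\left(-4358\right) \left(-114\right) + \frac{1}{466529 + E{\left(-69,662 \right)}}} = \frac{1}{\left(-4358\right) \left(-114\right) + \frac{1}{466529 - -59340}} = \frac{1}{496812 + \frac{1}{466529 + 59340}} = \frac{1}{496812 + \frac{1}{525869}} = \frac{1}{\frac{261258029629}{525869}} = \frac{525869}{261258029629}$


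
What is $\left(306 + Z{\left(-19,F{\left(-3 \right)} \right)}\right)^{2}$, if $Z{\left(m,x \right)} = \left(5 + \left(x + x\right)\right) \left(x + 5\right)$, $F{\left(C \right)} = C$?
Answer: $92416$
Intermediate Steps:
$Z{\left(m,x \right)} = \left(5 + x\right) \left(5 + 2 x\right)$ ($Z{\left(m,x \right)} = \left(5 + 2 x\right) \left(5 + x\right) = \left(5 + x\right) \left(5 + 2 x\right)$)
$\left(306 + Z{\left(-19,F{\left(-3 \right)} \right)}\right)^{2} = \left(306 + \left(25 + 2 \left(-3\right)^{2} + 15 \left(-3\right)\right)\right)^{2} = \left(306 + \left(25 + 2 \cdot 9 - 45\right)\right)^{2} = \left(306 + \left(25 + 18 - 45\right)\right)^{2} = \left(306 - 2\right)^{2} = 304^{2} = 92416$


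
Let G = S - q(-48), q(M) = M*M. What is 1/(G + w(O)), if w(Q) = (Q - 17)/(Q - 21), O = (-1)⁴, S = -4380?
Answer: -5/33416 ≈ -0.00014963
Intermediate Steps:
q(M) = M²
O = 1
w(Q) = (-17 + Q)/(-21 + Q)
G = -6684 (G = -4380 - 1*(-48)² = -4380 - 1*2304 = -4380 - 2304 = -6684)
1/(G + w(O)) = 1/(-6684 + (-17 + 1)/(-21 + 1)) = 1/(-6684 - 16/(-20)) = 1/(-6684 - 1/20*(-16)) = 1/(-6684 + ⅘) = 1/(-33416/5) = -5/33416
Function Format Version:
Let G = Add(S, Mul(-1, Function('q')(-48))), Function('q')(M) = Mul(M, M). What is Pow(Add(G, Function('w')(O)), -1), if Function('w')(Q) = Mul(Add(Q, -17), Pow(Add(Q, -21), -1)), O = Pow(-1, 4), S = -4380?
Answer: Rational(-5, 33416) ≈ -0.00014963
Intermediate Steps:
Function('q')(M) = Pow(M, 2)
O = 1
Function('w')(Q) = Mul(Pow(Add(-21, Q), -1), Add(-17, Q)) (Function('w')(Q) = Mul(Add(-17, Q), Pow(Add(-21, Q), -1)) = Mul(Pow(Add(-21, Q), -1), Add(-17, Q)))
G = -6684 (G = Add(-4380, Mul(-1, Pow(-48, 2))) = Add(-4380, Mul(-1, 2304)) = Add(-4380, -2304) = -6684)
Pow(Add(G, Function('w')(O)), -1) = Pow(Add(-6684, Mul(Pow(Add(-21, 1), -1), Add(-17, 1))), -1) = Pow(Add(-6684, Mul(Pow(-20, -1), -16)), -1) = Pow(Add(-6684, Mul(Rational(-1, 20), -16)), -1) = Pow(Add(-6684, Rational(4, 5)), -1) = Pow(Rational(-33416, 5), -1) = Rational(-5, 33416)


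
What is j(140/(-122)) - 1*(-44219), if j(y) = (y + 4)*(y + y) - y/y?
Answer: 164510818/3721 ≈ 44211.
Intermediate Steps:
j(y) = -1 + 2*y*(4 + y) (j(y) = (4 + y)*(2*y) - 1*1 = 2*y*(4 + y) - 1 = -1 + 2*y*(4 + y))
j(140/(-122)) - 1*(-44219) = (-1 + 2*(140/(-122))² + 8*(140/(-122))) - 1*(-44219) = (-1 + 2*(140*(-1/122))² + 8*(140*(-1/122))) + 44219 = (-1 + 2*(-70/61)² + 8*(-70/61)) + 44219 = (-1 + 2*(4900/3721) - 560/61) + 44219 = (-1 + 9800/3721 - 560/61) + 44219 = -28081/3721 + 44219 = 164510818/3721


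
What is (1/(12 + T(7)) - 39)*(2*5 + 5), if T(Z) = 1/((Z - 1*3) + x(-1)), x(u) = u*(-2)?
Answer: -42615/73 ≈ -583.77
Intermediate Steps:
x(u) = -2*u
T(Z) = 1/(-1 + Z) (T(Z) = 1/((Z - 1*3) - 2*(-1)) = 1/((Z - 3) + 2) = 1/((-3 + Z) + 2) = 1/(-1 + Z))
(1/(12 + T(7)) - 39)*(2*5 + 5) = (1/(12 + 1/(-1 + 7)) - 39)*(2*5 + 5) = (1/(12 + 1/6) - 39)*(10 + 5) = (1/(12 + ⅙) - 39)*15 = (1/(73/6) - 39)*15 = (6/73 - 39)*15 = -2841/73*15 = -42615/73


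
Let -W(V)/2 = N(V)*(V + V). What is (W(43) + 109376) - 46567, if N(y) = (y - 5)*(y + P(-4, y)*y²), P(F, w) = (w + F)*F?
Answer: 1885051745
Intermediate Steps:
P(F, w) = F*(F + w) (P(F, w) = (F + w)*F = F*(F + w))
N(y) = (-5 + y)*(y + y²*(16 - 4*y)) (N(y) = (y - 5)*(y + (-4*(-4 + y))*y²) = (-5 + y)*(y + (16 - 4*y)*y²) = (-5 + y)*(y + y²*(16 - 4*y)))
W(V) = -4*V²*(-5 - 79*V - 4*V³ + 36*V²) (W(V) = -2*V*(-5 - 79*V - 4*V³ + 36*V²)*(V + V) = -2*V*(-5 - 79*V - 4*V³ + 36*V²)*2*V = -4*V²*(-5 - 79*V - 4*V³ + 36*V²))
(W(43) + 109376) - 46567 = (43²*(20 - 144*43² + 16*43³ + 316*43) + 109376) - 46567 = (1849*(20 - 144*1849 + 16*79507 + 13588) + 109376) - 46567 = (1849*(20 - 266256 + 1272112 + 13588) + 109376) - 46567 = (1849*1019464 + 109376) - 46567 = (1884988936 + 109376) - 46567 = 1885098312 - 46567 = 1885051745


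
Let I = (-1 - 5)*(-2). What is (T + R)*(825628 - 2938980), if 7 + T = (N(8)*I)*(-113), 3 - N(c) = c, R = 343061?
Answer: -739322383568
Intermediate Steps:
N(c) = 3 - c
I = 12 (I = -6*(-2) = 12)
T = 6773 (T = -7 + ((3 - 1*8)*12)*(-113) = -7 + ((3 - 8)*12)*(-113) = -7 - 5*12*(-113) = -7 - 60*(-113) = -7 + 6780 = 6773)
(T + R)*(825628 - 2938980) = (6773 + 343061)*(825628 - 2938980) = 349834*(-2113352) = -739322383568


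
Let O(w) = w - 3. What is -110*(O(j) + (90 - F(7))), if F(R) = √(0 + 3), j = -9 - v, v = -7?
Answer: -9350 + 110*√3 ≈ -9159.5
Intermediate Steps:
j = -2 (j = -9 - 1*(-7) = -9 + 7 = -2)
O(w) = -3 + w
F(R) = √3
-110*(O(j) + (90 - F(7))) = -110*((-3 - 2) + (90 - √3)) = -110*(-5 + (90 - √3)) = -110*(85 - √3) = -9350 + 110*√3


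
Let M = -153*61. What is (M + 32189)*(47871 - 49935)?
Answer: -47174784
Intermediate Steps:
M = -9333
(M + 32189)*(47871 - 49935) = (-9333 + 32189)*(47871 - 49935) = 22856*(-2064) = -47174784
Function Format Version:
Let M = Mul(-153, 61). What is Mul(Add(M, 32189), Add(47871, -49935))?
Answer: -47174784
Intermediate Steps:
M = -9333
Mul(Add(M, 32189), Add(47871, -49935)) = Mul(Add(-9333, 32189), Add(47871, -49935)) = Mul(22856, -2064) = -47174784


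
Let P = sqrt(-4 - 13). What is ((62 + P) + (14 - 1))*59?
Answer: 4425 + 59*I*sqrt(17) ≈ 4425.0 + 243.26*I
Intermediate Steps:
P = I*sqrt(17) (P = sqrt(-17) = I*sqrt(17) ≈ 4.1231*I)
((62 + P) + (14 - 1))*59 = ((62 + I*sqrt(17)) + (14 - 1))*59 = ((62 + I*sqrt(17)) + 13)*59 = (75 + I*sqrt(17))*59 = 4425 + 59*I*sqrt(17)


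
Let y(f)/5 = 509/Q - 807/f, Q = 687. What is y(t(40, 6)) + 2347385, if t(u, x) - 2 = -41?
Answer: 20965452535/8931 ≈ 2.3475e+6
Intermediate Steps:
t(u, x) = -39 (t(u, x) = 2 - 41 = -39)
y(f) = 2545/687 - 4035/f (y(f) = 5*(509/687 - 807/f) = 2545/687 - 4035/f)
y(t(40, 6)) + 2347385 = (2545/687 - 4035/(-39)) + 2347385 = (2545/687 - 4035*(-1/39)) + 2347385 = (2545/687 + 1345/13) + 2347385 = 957100/8931 + 2347385 = 20965452535/8931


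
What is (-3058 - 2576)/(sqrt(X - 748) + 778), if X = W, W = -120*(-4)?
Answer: -1095813/151388 + 2817*I*sqrt(67)/151388 ≈ -7.2384 + 0.15231*I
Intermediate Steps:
W = 480
X = 480
(-3058 - 2576)/(sqrt(X - 748) + 778) = (-3058 - 2576)/(sqrt(480 - 748) + 778) = -5634/(sqrt(-268) + 778) = -5634/(2*I*sqrt(67) + 778) = -5634/(778 + 2*I*sqrt(67))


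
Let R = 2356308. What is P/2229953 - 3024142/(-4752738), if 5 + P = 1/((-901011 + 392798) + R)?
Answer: 6231472108115218079/9793408725016298415 ≈ 0.63629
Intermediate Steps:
P = -9240474/1848095 (P = -5 + 1/((-901011 + 392798) + 2356308) = -5 + 1/(-508213 + 2356308) = -5 + 1/1848095 = -9240474/1848095 ≈ -5.0000)
P/2229953 - 3024142/(-4752738) = -9240474/1848095/2229953 - 3024142/(-4752738) = -9240474/1848095*1/2229953 - 3024142*(-1/4752738) = -9240474/4121164989535 + 1512071/2376369 = 6231472108115218079/9793408725016298415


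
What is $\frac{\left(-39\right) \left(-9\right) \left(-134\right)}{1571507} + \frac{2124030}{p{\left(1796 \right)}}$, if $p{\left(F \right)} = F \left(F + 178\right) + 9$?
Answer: $\frac{1057059253856}{1857161398897} \approx 0.56918$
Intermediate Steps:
$p{\left(F \right)} = 9 + F \left(178 + F\right)$ ($p{\left(F \right)} = F \left(178 + F\right) + 9 = 9 + F \left(178 + F\right)$)
$\frac{\left(-39\right) \left(-9\right) \left(-134\right)}{1571507} + \frac{2124030}{p{\left(1796 \right)}} = \frac{\left(-39\right) \left(-9\right) \left(-134\right)}{1571507} + \frac{2124030}{9 + 1796^{2} + 178 \cdot 1796} = 351 \left(-134\right) \frac{1}{1571507} + \frac{2124030}{9 + 3225616 + 319688} = \left(-47034\right) \frac{1}{1571507} + \frac{2124030}{3545313} = - \frac{47034}{1571507} + 2124030 \cdot \frac{1}{3545313} = - \frac{47034}{1571507} + \frac{708010}{1181771} = \frac{1057059253856}{1857161398897}$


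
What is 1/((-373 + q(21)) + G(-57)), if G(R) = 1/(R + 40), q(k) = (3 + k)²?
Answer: 17/3450 ≈ 0.0049275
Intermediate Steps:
G(R) = 1/(40 + R)
1/((-373 + q(21)) + G(-57)) = 1/((-373 + (3 + 21)²) + 1/(40 - 57)) = 1/((-373 + 24²) + 1/(-17)) = 1/((-373 + 576) - 1/17) = 1/(203 - 1/17) = 1/(3450/17) = 17/3450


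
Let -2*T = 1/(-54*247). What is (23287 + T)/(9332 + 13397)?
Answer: 621204013/606318804 ≈ 1.0245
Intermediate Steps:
T = 1/26676 (T = -1/(2*((-54*247))) = -1/2/(-13338) = -1/2*(-1/13338) = 1/26676 ≈ 3.7487e-5)
(23287 + T)/(9332 + 13397) = (23287 + 1/26676)/(9332 + 13397) = (621204013/26676)/22729 = (621204013/26676)*(1/22729) = 621204013/606318804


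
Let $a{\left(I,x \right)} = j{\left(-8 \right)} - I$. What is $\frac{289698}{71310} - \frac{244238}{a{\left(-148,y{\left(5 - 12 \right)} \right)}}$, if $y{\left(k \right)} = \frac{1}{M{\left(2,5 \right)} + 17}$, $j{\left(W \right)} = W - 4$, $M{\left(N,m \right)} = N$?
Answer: $- \frac{1448101071}{808180} \approx -1791.8$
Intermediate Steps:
$j{\left(W \right)} = -4 + W$
$y{\left(k \right)} = \frac{1}{19}$ ($y{\left(k \right)} = \frac{1}{2 + 17} = \frac{1}{19}$)
$a{\left(I,x \right)} = -12 - I$ ($a{\left(I,x \right)} = \left(-4 - 8\right) - I = -12 - I$)
$\frac{289698}{71310} - \frac{244238}{a{\left(-148,y{\left(5 - 12 \right)} \right)}} = \frac{289698}{71310} - \frac{244238}{-12 - -148} = 289698 \cdot \frac{1}{71310} - \frac{244238}{-12 + 148} = \frac{48283}{11885} - \frac{244238}{136} = \frac{48283}{11885} - \frac{122119}{68} = - \frac{1448101071}{808180}$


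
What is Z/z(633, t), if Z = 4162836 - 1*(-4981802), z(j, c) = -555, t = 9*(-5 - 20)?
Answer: -9144638/555 ≈ -16477.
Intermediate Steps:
t = -225 (t = 9*(-25) = -225)
Z = 9144638 (Z = 4162836 + 4981802 = 9144638)
Z/z(633, t) = 9144638/(-555) = 9144638*(-1/555) = -9144638/555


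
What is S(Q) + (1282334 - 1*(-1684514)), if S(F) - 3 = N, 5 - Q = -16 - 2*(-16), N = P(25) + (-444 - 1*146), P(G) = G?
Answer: 2966286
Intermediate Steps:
N = -565 (N = 25 + (-444 - 1*146) = 25 + (-444 - 146) = 25 - 590 = -565)
Q = -11 (Q = 5 - (-16 - 2*(-16)) = 5 - (-16 + 32) = 5 - 1*16 = 5 - 16 = -11)
S(F) = -562 (S(F) = 3 - 565 = -562)
S(Q) + (1282334 - 1*(-1684514)) = -562 + (1282334 - 1*(-1684514)) = -562 + (1282334 + 1684514) = -562 + 2966848 = 2966286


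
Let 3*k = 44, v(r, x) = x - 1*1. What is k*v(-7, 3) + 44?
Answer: 220/3 ≈ 73.333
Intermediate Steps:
v(r, x) = -1 + x (v(r, x) = x - 1 = -1 + x)
k = 44/3 (k = (1/3)*44 = 44/3 ≈ 14.667)
k*v(-7, 3) + 44 = 44*(-1 + 3)/3 + 44 = (44/3)*2 + 44 = 88/3 + 44 = 220/3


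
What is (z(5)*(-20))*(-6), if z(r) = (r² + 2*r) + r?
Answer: 4800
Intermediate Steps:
z(r) = r² + 3*r
(z(5)*(-20))*(-6) = ((5*(3 + 5))*(-20))*(-6) = ((5*8)*(-20))*(-6) = (40*(-20))*(-6) = -800*(-6) = 4800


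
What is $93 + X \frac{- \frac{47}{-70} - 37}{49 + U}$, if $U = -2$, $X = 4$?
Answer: $\frac{147899}{1645} \approx 89.908$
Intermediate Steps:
$93 + X \frac{- \frac{47}{-70} - 37}{49 + U} = 93 + 4 \frac{- \frac{47}{-70} - 37}{49 - 2} = 93 + 4 \frac{\left(-47\right) \left(- \frac{1}{70}\right) - 37}{47} = 93 + 4 \left(\frac{47}{70} - 37\right) \frac{1}{47} = 93 + 4 \left(\left(- \frac{2543}{70}\right) \frac{1}{47}\right) = 93 + 4 \left(- \frac{2543}{3290}\right) = 93 - \frac{5086}{1645} = \frac{147899}{1645}$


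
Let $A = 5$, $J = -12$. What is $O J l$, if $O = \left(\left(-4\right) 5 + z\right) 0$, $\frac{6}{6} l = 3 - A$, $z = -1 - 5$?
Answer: $0$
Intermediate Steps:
$z = -6$
$l = -2$ ($l = 3 - 5 = -2$)
$O = 0$ ($O = \left(\left(-4\right) 5 - 6\right) 0 = \left(-20 - 6\right) 0 = \left(-26\right) 0 = 0$)
$O J l = 0 \left(\left(-12\right) \left(-2\right)\right) = 0 \cdot 24 = 0$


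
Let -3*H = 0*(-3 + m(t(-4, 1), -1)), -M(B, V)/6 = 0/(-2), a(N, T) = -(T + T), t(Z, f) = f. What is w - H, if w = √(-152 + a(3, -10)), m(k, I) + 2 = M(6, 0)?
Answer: 2*I*√33 ≈ 11.489*I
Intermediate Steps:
a(N, T) = -2*T
M(B, V) = 0 (M(B, V) = -0/(-2) = -0*(-1)/2 = -6*0 = 0)
m(k, I) = -2 (m(k, I) = -2 + 0 = -2)
w = 2*I*√33 (w = √(-152 - 2*(-10)) = √(-152 + 20) = √(-132) = 2*I*√33 ≈ 11.489*I)
H = 0 (H = -0*(-3 - 2) = -0*(-5) = -⅓*0 = 0)
w - H = 2*I*√33 - 1*0 = 2*I*√33 + 0 = 2*I*√33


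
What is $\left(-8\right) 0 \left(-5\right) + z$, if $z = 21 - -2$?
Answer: $23$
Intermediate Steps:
$z = 23$ ($z = 21 + 2 = 23$)
$\left(-8\right) 0 \left(-5\right) + z = \left(-8\right) 0 \left(-5\right) + 23 = 0 \left(-5\right) + 23 = 0 + 23 = 23$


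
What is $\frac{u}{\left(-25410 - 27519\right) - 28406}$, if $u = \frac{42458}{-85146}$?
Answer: $\frac{923}{150551085} \approx 6.1308 \cdot 10^{-6}$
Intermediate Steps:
$u = - \frac{923}{1851}$ ($u = 42458 \left(- \frac{1}{85146}\right) = - \frac{923}{1851} \approx -0.49865$)
$\frac{u}{\left(-25410 - 27519\right) - 28406} = - \frac{923}{1851 \left(\left(-25410 - 27519\right) - 28406\right)} = - \frac{923}{1851 \left(-52929 - 28406\right)} = - \frac{923}{1851 \left(-81335\right)} = \left(- \frac{923}{1851}\right) \left(- \frac{1}{81335}\right) = \frac{923}{150551085}$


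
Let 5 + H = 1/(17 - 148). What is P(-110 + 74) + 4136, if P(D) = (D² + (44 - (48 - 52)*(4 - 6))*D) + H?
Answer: 541160/131 ≈ 4131.0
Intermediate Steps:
H = -656/131 (H = -5 + 1/(17 - 148) = -5 + 1/(-131) = -5 - 1/131 = -656/131 ≈ -5.0076)
P(D) = -656/131 + D² + 36*D (P(D) = (D² + (44 - (48 - 52)*(4 - 6))*D) - 656/131 = (D² + (44 - (-4)*(-2))*D) - 656/131 = (D² + (44 - 1*8)*D) - 656/131 = (D² + (44 - 8)*D) - 656/131 = (D² + 36*D) - 656/131 = -656/131 + D² + 36*D)
P(-110 + 74) + 4136 = (-656/131 + (-110 + 74)² + 36*(-110 + 74)) + 4136 = (-656/131 + (-36)² + 36*(-36)) + 4136 = (-656/131 + 1296 - 1296) + 4136 = -656/131 + 4136 = 541160/131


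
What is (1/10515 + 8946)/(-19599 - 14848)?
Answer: -94067191/362210205 ≈ -0.25970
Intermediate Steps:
(1/10515 + 8946)/(-19599 - 14848) = (1/10515 + 8946)/(-34447) = (94067191/10515)*(-1/34447) = -94067191/362210205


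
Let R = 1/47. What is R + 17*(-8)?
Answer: -6391/47 ≈ -135.98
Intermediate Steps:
R = 1/47 ≈ 0.021277
R + 17*(-8) = 1/47 + 17*(-8) = 1/47 - 136 = -6391/47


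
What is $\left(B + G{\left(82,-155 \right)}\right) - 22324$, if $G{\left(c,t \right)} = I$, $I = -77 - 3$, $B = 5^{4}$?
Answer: $-21779$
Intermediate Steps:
$B = 625$
$I = -80$ ($I = -77 - 3 = -80$)
$G{\left(c,t \right)} = -80$
$\left(B + G{\left(82,-155 \right)}\right) - 22324 = \left(625 - 80\right) - 22324 = 545 - 22324 = -21779$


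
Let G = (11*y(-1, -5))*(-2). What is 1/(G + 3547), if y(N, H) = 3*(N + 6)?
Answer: 1/3217 ≈ 0.00031085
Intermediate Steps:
y(N, H) = 18 + 3*N (y(N, H) = 3*(6 + N) = 18 + 3*N)
G = -330 (G = (11*(18 + 3*(-1)))*(-2) = (11*(18 - 3))*(-2) = (11*15)*(-2) = 165*(-2) = -330)
1/(G + 3547) = 1/(-330 + 3547) = 1/3217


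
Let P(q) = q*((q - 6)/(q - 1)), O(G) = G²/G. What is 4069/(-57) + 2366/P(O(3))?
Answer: -102115/171 ≈ -597.16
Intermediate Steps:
O(G) = G
P(q) = q*(-6 + q)/(-1 + q) (P(q) = q*((-6 + q)/(-1 + q)) = q*(-6 + q)/(-1 + q))
4069/(-57) + 2366/P(O(3)) = 4069/(-57) + 2366/((3*(-6 + 3)/(-1 + 3))) = 4069*(-1/57) + 2366/((3*(-3)/2)) = -4069/57 + 2366/((3*(½)*(-3))) = -4069/57 + 2366/(-9/2) = -4069/57 + 2366*(-2/9) = -4069/57 - 4732/9 = -102115/171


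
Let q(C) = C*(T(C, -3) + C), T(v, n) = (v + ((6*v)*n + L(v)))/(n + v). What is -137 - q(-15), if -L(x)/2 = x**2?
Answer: -399/2 ≈ -199.50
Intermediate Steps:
L(x) = -2*x**2
T(v, n) = (v - 2*v**2 + 6*n*v)/(n + v) (T(v, n) = (v + ((6*v)*n - 2*v**2))/(n + v) = (v + (6*n*v - 2*v**2))/(n + v) = (v + (-2*v**2 + 6*n*v))/(n + v) = (v - 2*v**2 + 6*n*v)/(n + v))
q(C) = C*(C + C*(-17 - 2*C)/(-3 + C)) (q(C) = C*(C*(1 - 2*C + 6*(-3))/(-3 + C) + C) = C*(C*(1 - 2*C - 18)/(-3 + C) + C) = C*(C*(-17 - 2*C)/(-3 + C) + C) = C*(C + C*(-17 - 2*C)/(-3 + C)))
-137 - q(-15) = -137 - (-15)**2*(-20 - 1*(-15))/(-3 - 15) = -137 - 225*(-20 + 15)/(-18) = -137 - 225*(-1)*(-5)/18 = -137 - 1*125/2 = -137 - 125/2 = -399/2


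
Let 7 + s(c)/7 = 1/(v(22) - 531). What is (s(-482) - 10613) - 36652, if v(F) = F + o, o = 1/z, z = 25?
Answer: -602023511/12724 ≈ -47314.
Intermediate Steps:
o = 1/25 ≈ 0.040000
v(F) = 1/25 + F (v(F) = F + 1/25 = 1/25 + F)
s(c) = -623651/12724 (s(c) = -49 + 7/((1/25 + 22) - 531) = -49 + 7/(551/25 - 531) = -49 + 7/(-12724/25) = -49 + 7*(-25/12724) = -49 - 175/12724 = -623651/12724)
(s(-482) - 10613) - 36652 = (-623651/12724 - 10613) - 36652 = -135663463/12724 - 36652 = -602023511/12724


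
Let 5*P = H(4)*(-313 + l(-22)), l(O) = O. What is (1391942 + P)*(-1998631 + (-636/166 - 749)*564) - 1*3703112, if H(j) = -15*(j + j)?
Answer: -281575765255862/83 ≈ -3.3925e+12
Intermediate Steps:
H(j) = -30*j
P = 8040 (P = ((-30*4)*(-313 - 22))/5 = (-120*(-335))/5 = (⅕)*40200 = 8040)
(1391942 + P)*(-1998631 + (-636/166 - 749)*564) - 1*3703112 = (1391942 + 8040)*(-1998631 + (-636/166 - 749)*564) - 1*3703112 = 1399982*(-1998631 + (-636*1/166 - 749)*564) - 3703112 = 1399982*(-1998631 + (-318/83 - 749)*564) - 3703112 = 1399982*(-1998631 - 62485/83*564) - 3703112 = 1399982*(-1998631 - 35241540/83) - 3703112 = 1399982*(-201127913/83) - 3703112 = -281575457897566/83 - 3703112 = -281575765255862/83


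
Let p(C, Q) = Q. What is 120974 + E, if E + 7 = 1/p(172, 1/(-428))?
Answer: 120539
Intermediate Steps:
E = -435 (E = -7 + 1/(1/(-428)) = -7 + 1/(-1/428) = -7 - 428 = -435)
120974 + E = 120974 - 435 = 120539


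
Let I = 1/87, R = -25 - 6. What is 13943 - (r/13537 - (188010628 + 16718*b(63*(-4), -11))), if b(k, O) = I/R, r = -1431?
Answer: 6864643179287860/36509289 ≈ 1.8802e+8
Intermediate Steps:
R = -31
I = 1/87 ≈ 0.011494
b(k, O) = -1/2697 (b(k, O) = (1/87)/(-31) = (1/87)*(-1/31) = -1/2697)
13943 - (r/13537 - (188010628 + 16718*b(63*(-4), -11))) = 13943 - (-1431/13537 - 16718/(1/(11246 - 1/2697))) = 13943 - (-1431*1/13537 - 16718/(1/(30330461/2697))) = 13943 - (-1431/13537 - 16718/2697/30330461) = 13943 - (-1431/13537 - 16718*30330461/2697) = 13943 - (-1431/13537 - 507064646998/2697) = 13943 - 1*(-6864134130271333/36509289) = 13943 + 6864134130271333/36509289 = 6864643179287860/36509289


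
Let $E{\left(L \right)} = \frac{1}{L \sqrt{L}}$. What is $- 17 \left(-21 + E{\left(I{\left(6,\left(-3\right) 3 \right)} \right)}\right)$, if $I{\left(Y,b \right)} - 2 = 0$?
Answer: $357 - \frac{17 \sqrt{2}}{4} \approx 350.99$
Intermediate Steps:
$I{\left(Y,b \right)} = 2$ ($I{\left(Y,b \right)} = 2 + 0 = 2$)
$E{\left(L \right)} = \frac{1}{L^{\frac{3}{2}}}$
$- 17 \left(-21 + E{\left(I{\left(6,\left(-3\right) 3 \right)} \right)}\right) = - 17 \left(-21 + \frac{1}{2 \sqrt{2}}\right) = - 17 \left(-21 + \frac{\sqrt{2}}{4}\right) = 357 - \frac{17 \sqrt{2}}{4}$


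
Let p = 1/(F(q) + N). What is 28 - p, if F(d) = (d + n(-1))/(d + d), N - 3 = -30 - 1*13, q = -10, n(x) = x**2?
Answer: 22168/791 ≈ 28.025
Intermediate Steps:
N = -40 (N = 3 + (-30 - 1*13) = 3 + (-30 - 13) = 3 - 43 = -40)
F(d) = (1 + d)/(2*d) (F(d) = (d + (-1)**2)/(d + d) = (d + 1)/((2*d)) = (1 + d)*(1/(2*d)) = (1 + d)/(2*d))
p = -20/791 (p = 1/((1/2)*(1 - 10)/(-10) - 40) = 1/((1/2)*(-1/10)*(-9) - 40) = 1/(9/20 - 40) = 1/(-791/20) = -20/791 ≈ -0.025284)
28 - p = 28 - 1*(-20/791) = 28 + 20/791 = 22168/791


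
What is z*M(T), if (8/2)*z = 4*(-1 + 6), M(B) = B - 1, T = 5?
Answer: 20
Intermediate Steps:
M(B) = -1 + B
z = 5 (z = (4*(-1 + 6))/4 = (4*5)/4 = (¼)*20 = 5)
z*M(T) = 5*(-1 + 5) = 5*4 = 20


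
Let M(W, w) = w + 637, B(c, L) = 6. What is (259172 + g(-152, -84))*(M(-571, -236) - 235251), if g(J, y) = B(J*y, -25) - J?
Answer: -60903650500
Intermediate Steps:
g(J, y) = 6 - J
M(W, w) = 637 + w
(259172 + g(-152, -84))*(M(-571, -236) - 235251) = (259172 + (6 - 1*(-152)))*((637 - 236) - 235251) = (259172 + (6 + 152))*(401 - 235251) = (259172 + 158)*(-234850) = 259330*(-234850) = -60903650500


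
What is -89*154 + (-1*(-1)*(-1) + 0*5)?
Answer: -13707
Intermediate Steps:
-89*154 + (-1*(-1)*(-1) + 0*5) = -13706 + (1*(-1) + 0) = -13706 + (-1 + 0) = -13706 - 1 = -13707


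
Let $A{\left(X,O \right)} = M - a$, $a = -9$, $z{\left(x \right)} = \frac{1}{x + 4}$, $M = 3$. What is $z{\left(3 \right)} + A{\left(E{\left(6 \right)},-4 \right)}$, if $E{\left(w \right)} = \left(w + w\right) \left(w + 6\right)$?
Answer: $\frac{85}{7} \approx 12.143$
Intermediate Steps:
$z{\left(x \right)} = \frac{1}{4 + x}$
$E{\left(w \right)} = 2 w \left(6 + w\right)$
$A{\left(X,O \right)} = 12$ ($A{\left(X,O \right)} = 3 - -9 = 3 + 9 = 12$)
$z{\left(3 \right)} + A{\left(E{\left(6 \right)},-4 \right)} = \frac{1}{4 + 3} + 12 = \frac{1}{7} + 12 = \frac{85}{7}$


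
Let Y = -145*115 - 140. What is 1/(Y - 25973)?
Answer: -1/42788 ≈ -2.3371e-5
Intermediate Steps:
Y = -16815 (Y = -16675 - 140 = -16815)
1/(Y - 25973) = 1/(-16815 - 25973) = 1/(-42788) = -1/42788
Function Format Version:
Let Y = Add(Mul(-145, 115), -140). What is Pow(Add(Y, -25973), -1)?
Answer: Rational(-1, 42788) ≈ -2.3371e-5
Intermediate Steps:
Y = -16815 (Y = Add(-16675, -140) = -16815)
Pow(Add(Y, -25973), -1) = Pow(Add(-16815, -25973), -1) = Pow(-42788, -1) = Rational(-1, 42788)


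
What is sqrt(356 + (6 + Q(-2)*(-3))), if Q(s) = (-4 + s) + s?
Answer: sqrt(386) ≈ 19.647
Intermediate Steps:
Q(s) = -4 + 2*s
sqrt(356 + (6 + Q(-2)*(-3))) = sqrt(356 + (6 + (-4 + 2*(-2))*(-3))) = sqrt(356 + (6 + (-4 - 4)*(-3))) = sqrt(356 + (6 - 8*(-3))) = sqrt(356 + (6 + 24)) = sqrt(356 + 30) = sqrt(386)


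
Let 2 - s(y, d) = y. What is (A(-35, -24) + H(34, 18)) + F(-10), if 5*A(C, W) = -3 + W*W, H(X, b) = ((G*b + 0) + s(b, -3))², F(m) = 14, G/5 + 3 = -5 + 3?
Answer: 1086423/5 ≈ 2.1728e+5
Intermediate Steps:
s(y, d) = 2 - y
G = -25 (G = -15 + 5*(-5 + 3) = -15 + 5*(-2) = -15 - 10 = -25)
H(X, b) = (2 - 26*b)² (H(X, b) = ((-25*b + 0) + (2 - b))² = (-25*b + (2 - b))² = (2 - 26*b)²)
A(C, W) = -⅗ + W²/5 (A(C, W) = (-3 + W*W)/5 = (-3 + W²)/5 = -⅗ + W²/5)
(A(-35, -24) + H(34, 18)) + F(-10) = ((-⅗ + (⅕)*(-24)²) + 4*(-1 + 13*18)²) + 14 = ((-⅗ + (⅕)*576) + 4*(-1 + 234)²) + 14 = ((-⅗ + 576/5) + 4*233²) + 14 = (573/5 + 4*54289) + 14 = (573/5 + 217156) + 14 = 1086353/5 + 14 = 1086423/5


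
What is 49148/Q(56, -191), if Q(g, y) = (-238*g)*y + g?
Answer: 12287/636426 ≈ 0.019306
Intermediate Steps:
Q(g, y) = g - 238*g*y (Q(g, y) = -238*g*y + g = g - 238*g*y)
49148/Q(56, -191) = 49148/((56*(1 - 238*(-191)))) = 49148/((56*(1 + 45458))) = 49148/((56*45459)) = 49148/2545704 = 49148*(1/2545704) = 12287/636426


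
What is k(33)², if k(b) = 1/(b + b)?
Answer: 1/4356 ≈ 0.00022957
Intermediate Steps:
k(b) = 1/(2*b)
k(33)² = ((½)/33)² = ((½)*(1/33))² = (1/66)² = 1/4356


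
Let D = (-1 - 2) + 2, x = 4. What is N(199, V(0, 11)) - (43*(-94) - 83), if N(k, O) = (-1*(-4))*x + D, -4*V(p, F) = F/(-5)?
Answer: 4140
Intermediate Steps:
V(p, F) = F/20 (V(p, F) = -F/(4*(-5)) = -F*(-1)/(4*5) = -(-1)*F/20 = F/20)
D = -1 (D = -3 + 2 = -1)
N(k, O) = 15 (N(k, O) = -1*(-4)*4 - 1 = 4*4 - 1 = 16 - 1 = 15)
N(199, V(0, 11)) - (43*(-94) - 83) = 15 - (43*(-94) - 83) = 15 - (-4042 - 83) = 15 - 1*(-4125) = 15 + 4125 = 4140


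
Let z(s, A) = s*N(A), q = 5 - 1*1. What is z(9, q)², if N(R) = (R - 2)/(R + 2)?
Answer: 9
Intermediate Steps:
q = 4 (q = 5 - 1 = 4)
N(R) = (-2 + R)/(2 + R)
z(s, A) = s*(-2 + A)/(2 + A) (z(s, A) = s*((-2 + A)/(2 + A)) = s*(-2 + A)/(2 + A))
z(9, q)² = (9*(-2 + 4)/(2 + 4))² = (9*2/6)² = (9*(⅙)*2)² = 3² = 9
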